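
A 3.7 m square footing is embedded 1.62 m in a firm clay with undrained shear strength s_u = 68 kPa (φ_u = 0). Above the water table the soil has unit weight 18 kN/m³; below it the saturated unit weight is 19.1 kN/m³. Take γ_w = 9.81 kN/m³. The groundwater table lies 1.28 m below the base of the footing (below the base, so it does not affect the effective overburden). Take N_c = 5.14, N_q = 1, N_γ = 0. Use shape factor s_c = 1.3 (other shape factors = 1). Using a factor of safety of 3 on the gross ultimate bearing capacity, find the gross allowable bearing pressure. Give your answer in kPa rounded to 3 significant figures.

q_all ≈ 161 kPa

Overburden at base level: q = 18 × 1.62 = 29.16 kPa.
Cohesion term c·N_c·s_c = 68 × 5.14 × 1.3 = 454.38 kPa; surcharge term q·N_q = 29.16 × 1 = 29.16 kPa.
q_ult = 454.38 + 29.16 = 483.54 kPa.
q_all = 483.54 / 3 = 161.18 kPa.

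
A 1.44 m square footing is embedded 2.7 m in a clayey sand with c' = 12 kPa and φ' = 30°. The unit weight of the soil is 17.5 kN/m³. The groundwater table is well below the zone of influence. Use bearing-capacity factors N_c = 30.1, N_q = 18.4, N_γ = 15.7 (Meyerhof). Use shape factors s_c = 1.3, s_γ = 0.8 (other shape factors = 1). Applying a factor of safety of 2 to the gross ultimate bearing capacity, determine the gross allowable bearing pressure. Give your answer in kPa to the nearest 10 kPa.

q_all ≈ 750 kPa

Overburden at base level: q = 17.5 × 2.7 = 47.25 kPa.
Cohesion term c·N_c·s_c = 12 × 30.1 × 1.3 = 469.56 kPa; surcharge term q·N_q = 47.25 × 18.4 = 869.4 kPa; self-weight term 0.5·γ·B·N_γ·s_γ = 0.5 × 17.5 × 1.44 × 15.7 × 0.8 = 158.26 kPa.
q_ult = 469.56 + 869.4 + 158.26 = 1497.2 kPa.
q_all = q_ult / FS = 1497.2 / 2 = 748.61 kPa.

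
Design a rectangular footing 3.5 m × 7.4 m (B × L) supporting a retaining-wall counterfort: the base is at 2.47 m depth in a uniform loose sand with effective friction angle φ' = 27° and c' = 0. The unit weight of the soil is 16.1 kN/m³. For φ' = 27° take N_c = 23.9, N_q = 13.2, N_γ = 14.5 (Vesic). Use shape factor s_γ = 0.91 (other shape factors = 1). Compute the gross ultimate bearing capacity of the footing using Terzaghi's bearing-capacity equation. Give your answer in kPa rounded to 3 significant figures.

q_ult ≈ 897 kPa

q = γ·D_f = 16.1 × 2.47 = 39.767 kPa.
q·N_q = 39.767 × 13.2 = 524.92 kPa
0.5·γ·B·N_γ·s_γ = 0.5 × 16.1 × 3.5 × 14.5 × 0.91 = 371.77 kPa
q_ult = 524.92 + 371.77 = 896.69 kPa.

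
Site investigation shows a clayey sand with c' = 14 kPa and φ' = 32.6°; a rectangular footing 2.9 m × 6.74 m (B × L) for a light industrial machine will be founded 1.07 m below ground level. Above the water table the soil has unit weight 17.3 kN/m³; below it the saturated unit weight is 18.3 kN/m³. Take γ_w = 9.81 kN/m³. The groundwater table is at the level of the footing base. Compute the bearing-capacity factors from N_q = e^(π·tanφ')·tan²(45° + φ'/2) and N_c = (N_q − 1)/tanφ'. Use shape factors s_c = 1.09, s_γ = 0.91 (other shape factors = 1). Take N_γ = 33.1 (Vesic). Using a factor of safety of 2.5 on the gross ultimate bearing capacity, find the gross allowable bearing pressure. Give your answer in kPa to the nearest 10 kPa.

q_all ≈ 560 kPa

N_q = e^(π·tan32.6°)·tan²(61.3°) = 24.88; N_c = (N_q − 1)/tanφ' = 37.34.
Effective surcharge at the founding depth q = γ·D_f = 17.3 × 1.07 = 18.511 kPa.
The water table coincides with the base, so in the self-weight term γ → γ' = 8.49 kN/m³.
q_ult = c·N_c·s_c + q·N_q + 0.5·γ·B·N_γ·s_γ
     = 14 × 37.337 × 1.09 + 18.511 × 24.878 + 0.5 × 8.49 × 2.9 × 33.1 × 0.91
     = 569.76 + 460.51 + 370.8 = 1401.1 kPa.
q_all = 1401.1 / 2.5 = 560.43 kPa.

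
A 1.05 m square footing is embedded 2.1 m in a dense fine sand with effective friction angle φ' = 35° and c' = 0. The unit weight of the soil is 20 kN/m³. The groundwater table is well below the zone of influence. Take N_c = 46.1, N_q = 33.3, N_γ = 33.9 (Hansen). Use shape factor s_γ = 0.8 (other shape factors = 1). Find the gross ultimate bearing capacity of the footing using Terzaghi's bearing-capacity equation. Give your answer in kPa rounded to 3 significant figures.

q_ult ≈ 1680 kPa

q = γ·D_f = 20 × 2.1 = 42 kPa.
q·N_q = 42 × 33.3 = 1398.6 kPa
0.5·γ·B·N_γ·s_γ = 0.5 × 20 × 1.05 × 33.9 × 0.8 = 284.76 kPa
q_ult = 1398.6 + 284.76 = 1683.4 kPa.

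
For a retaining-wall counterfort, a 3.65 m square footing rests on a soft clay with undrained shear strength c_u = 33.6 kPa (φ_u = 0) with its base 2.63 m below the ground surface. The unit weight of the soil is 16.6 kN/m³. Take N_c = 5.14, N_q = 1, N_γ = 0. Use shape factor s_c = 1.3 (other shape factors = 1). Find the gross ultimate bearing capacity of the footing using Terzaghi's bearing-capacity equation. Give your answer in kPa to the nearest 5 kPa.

Effective surcharge at the founding depth q = γ·D_f = 16.6 × 2.63 = 43.658 kPa.
q_ult = c·N_c·s_c + q·N_q
     = 33.6 × 5.14 × 1.3 + 43.658 × 1
     = 224.52 + 43.658 = 268.17 kPa.

q_ult ≈ 270 kPa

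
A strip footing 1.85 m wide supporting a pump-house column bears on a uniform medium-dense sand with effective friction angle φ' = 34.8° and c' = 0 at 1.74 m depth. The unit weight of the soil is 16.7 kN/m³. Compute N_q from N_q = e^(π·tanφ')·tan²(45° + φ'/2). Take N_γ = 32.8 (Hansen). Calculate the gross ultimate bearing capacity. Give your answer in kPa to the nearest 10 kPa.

tan34.8° = 0.695, so N_q = e^(π×0.695)·tan²(62.4°) = 8.877 × 3.659 = 32.48.
q = γ·D_f = 16.7 × 1.74 = 29.058 kPa.
q·N_q = 29.058 × 32.48 = 943.8 kPa
0.5·γ·B·N_γ = 0.5 × 16.7 × 1.85 × 32.8 = 506.68 kPa
q_ult = 943.8 + 506.68 = 1450.5 kPa.

q_ult ≈ 1450 kPa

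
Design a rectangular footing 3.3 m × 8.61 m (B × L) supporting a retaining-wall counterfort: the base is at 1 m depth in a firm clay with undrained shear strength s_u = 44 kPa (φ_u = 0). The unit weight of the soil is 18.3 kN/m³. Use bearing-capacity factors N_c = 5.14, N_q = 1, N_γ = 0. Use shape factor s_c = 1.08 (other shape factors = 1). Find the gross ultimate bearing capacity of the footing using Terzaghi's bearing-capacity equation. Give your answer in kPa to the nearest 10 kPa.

q_ult ≈ 260 kPa

q = γ·D_f = 18.3 × 1 = 18.3 kPa.
c·N_c·s_c = 44 × 5.14 × 1.08 = 244.25 kPa
q·N_q = 18.3 × 1 = 18.3 kPa
q_ult = 244.25 + 18.3 = 262.55 kPa.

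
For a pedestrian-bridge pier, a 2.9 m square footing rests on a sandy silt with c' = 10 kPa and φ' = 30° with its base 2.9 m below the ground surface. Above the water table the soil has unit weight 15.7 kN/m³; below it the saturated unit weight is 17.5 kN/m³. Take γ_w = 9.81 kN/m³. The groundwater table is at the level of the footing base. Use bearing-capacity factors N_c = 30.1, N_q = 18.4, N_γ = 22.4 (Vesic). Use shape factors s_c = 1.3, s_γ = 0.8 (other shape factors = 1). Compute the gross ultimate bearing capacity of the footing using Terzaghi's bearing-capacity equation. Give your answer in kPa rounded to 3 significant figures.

q_ult ≈ 1430 kPa

q = γ·D_f = 15.7 × 2.9 = 45.53 kPa.
For the ½γBN_γ term take γ' = 17.5 − 9.81 = 7.69 kN/m³ (soil below base is submerged).
c·N_c·s_c = 10 × 30.1 × 1.3 = 391.3 kPa
q·N_q = 45.53 × 18.4 = 837.75 kPa
0.5·γ·B·N_γ·s_γ = 0.5 × 7.69 × 2.9 × 22.4 × 0.8 = 199.82 kPa
q_ult = 391.3 + 837.75 + 199.82 = 1428.9 kPa.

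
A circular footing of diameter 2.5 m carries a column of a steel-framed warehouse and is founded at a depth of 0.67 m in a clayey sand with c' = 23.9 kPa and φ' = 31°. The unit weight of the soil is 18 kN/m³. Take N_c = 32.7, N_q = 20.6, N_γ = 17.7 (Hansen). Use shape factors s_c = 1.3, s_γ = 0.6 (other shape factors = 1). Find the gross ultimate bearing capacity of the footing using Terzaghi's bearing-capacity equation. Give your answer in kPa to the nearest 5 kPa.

q_ult ≈ 1505 kPa

q = γ·D_f = 18 × 0.67 = 12.06 kPa.
c·N_c·s_c = 23.9 × 32.7 × 1.3 = 1016 kPa
q·N_q = 12.06 × 20.6 = 248.44 kPa
0.5·γ·B·N_γ·s_γ = 0.5 × 18 × 2.5 × 17.7 × 0.6 = 238.95 kPa
q_ult = 1016 + 248.44 + 238.95 = 1503.4 kPa.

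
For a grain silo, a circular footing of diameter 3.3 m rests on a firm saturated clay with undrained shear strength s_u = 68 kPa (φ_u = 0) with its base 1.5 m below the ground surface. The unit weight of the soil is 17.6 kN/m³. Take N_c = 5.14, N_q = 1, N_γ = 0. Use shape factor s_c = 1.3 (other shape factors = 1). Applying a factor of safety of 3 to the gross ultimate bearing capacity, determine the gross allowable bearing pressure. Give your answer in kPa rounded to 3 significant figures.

q = γ·D_f = 17.6 × 1.5 = 26.4 kPa.
c·N_c·s_c = 68 × 5.14 × 1.3 = 454.38 kPa
q·N_q = 26.4 × 1 = 26.4 kPa
q_ult = 454.38 + 26.4 = 480.78 kPa.
q_all = q_ult / FS = 480.78 / 3 = 160.26 kPa.

q_all ≈ 160 kPa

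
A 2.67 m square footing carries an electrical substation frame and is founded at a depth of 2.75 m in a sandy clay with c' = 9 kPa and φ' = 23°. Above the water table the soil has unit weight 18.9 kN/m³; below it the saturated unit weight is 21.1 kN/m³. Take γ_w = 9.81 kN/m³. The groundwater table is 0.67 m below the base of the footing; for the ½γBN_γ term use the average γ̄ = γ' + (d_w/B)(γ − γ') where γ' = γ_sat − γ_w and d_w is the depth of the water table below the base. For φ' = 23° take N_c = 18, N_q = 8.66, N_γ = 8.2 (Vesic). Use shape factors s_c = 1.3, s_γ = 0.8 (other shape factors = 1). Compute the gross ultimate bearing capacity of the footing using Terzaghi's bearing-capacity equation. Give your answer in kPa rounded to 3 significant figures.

q_ult ≈ 776 kPa

q = γ·D_f = 18.9 × 2.75 = 51.975 kPa.
γ' = 11.29 kN/m³; averaging over the depth B below the base, γ̄ = γ' + (d_w/B)(γ − γ') = 13.2 kN/m³.
c·N_c·s_c = 9 × 18 × 1.3 = 210.6 kPa
q·N_q = 51.975 × 8.66 = 450.1 kPa
0.5·γ·B·N_γ·s_γ = 0.5 × 13.2 × 2.67 × 8.2 × 0.8 = 115.6 kPa
q_ult = 210.6 + 450.1 + 115.6 = 776.3 kPa.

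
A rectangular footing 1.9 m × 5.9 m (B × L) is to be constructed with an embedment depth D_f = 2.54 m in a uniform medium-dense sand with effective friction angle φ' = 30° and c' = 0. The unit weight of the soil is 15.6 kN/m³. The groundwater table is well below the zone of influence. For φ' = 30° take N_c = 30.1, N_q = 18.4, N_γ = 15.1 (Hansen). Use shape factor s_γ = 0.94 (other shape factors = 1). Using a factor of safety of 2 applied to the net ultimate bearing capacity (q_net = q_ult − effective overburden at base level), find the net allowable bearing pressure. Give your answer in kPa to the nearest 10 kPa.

q_all(net) ≈ 450 kPa

Effective surcharge at the founding depth q = γ·D_f = 15.6 × 2.54 = 39.624 kPa.
q_ult = q·N_q + 0.5·γ·B·N_γ·s_γ
     = 39.624 × 18.4 + 0.5 × 15.6 × 1.9 × 15.1 × 0.94
     = 729.08 + 210.36 = 939.44 kPa.
Net ultimate: q_net = 939.44 − 39.624 = 899.81 kPa.
q_all(net) = 899.81 / 2 = 449.91 kPa.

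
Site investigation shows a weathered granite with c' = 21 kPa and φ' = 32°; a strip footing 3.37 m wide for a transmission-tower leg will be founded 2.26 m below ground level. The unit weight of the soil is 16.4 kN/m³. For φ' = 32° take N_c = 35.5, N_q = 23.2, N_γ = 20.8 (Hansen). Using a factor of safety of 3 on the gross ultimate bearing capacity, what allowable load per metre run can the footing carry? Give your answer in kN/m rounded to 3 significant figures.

≈ 2450 kN/m

Effective surcharge at the founding depth q = γ·D_f = 16.4 × 2.26 = 37.064 kPa.
q_ult = c·N_c + q·N_q + 0.5·γ·B·N_γ
     = 21 × 35.5 + 37.064 × 23.2 + 0.5 × 16.4 × 3.37 × 20.8
     = 745.5 + 859.88 + 574.79 = 2180.2 kPa.
Gross allowable pressure q_all = 2180.2 / 3 = 726.72 kPa.
Allowable wall load = q_all × B = 726.72 × 3.37 = 2449.1 kN per metre run.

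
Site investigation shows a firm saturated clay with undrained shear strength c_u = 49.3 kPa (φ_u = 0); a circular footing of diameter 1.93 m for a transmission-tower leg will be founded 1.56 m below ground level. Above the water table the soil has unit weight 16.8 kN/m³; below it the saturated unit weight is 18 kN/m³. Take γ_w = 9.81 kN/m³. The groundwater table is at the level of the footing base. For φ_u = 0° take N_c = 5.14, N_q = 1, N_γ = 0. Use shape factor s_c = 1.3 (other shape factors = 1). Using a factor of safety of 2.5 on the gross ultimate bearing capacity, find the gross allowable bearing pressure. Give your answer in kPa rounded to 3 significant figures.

q_all ≈ 142 kPa

Overburden at base level: q = 16.8 × 1.56 = 26.208 kPa.
Cohesion term c·N_c·s_c = 49.3 × 5.14 × 1.3 = 329.42 kPa; surcharge term q·N_q = 26.208 × 1 = 26.208 kPa.
q_ult = 329.42 + 26.208 = 355.63 kPa.
q_all = 355.63 / 2.5 = 142.25 kPa.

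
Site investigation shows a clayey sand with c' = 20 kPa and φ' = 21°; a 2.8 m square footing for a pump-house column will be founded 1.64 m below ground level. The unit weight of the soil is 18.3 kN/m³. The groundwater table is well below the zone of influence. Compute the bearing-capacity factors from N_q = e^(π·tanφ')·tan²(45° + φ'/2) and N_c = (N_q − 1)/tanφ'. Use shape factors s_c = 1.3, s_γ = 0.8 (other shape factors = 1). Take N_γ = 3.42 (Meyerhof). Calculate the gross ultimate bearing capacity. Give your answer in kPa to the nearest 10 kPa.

tan21° = 0.3839, so N_q = e^(π×0.3839)·tan²(55.5°) = 3.34 × 2.117 = 7.07.
N_c = (7.07 − 1)/tan21° = 15.81.
q = γ·D_f = 18.3 × 1.64 = 30.012 kPa.
c·N_c·s_c = 20 × 15.815 × 1.3 = 411.19 kPa
q·N_q = 30.012 × 7.0708 = 212.21 kPa
0.5·γ·B·N_γ·s_γ = 0.5 × 18.3 × 2.8 × 3.42 × 0.8 = 70.096 kPa
q_ult = 411.19 + 212.21 + 70.096 = 693.49 kPa.

q_ult ≈ 690 kPa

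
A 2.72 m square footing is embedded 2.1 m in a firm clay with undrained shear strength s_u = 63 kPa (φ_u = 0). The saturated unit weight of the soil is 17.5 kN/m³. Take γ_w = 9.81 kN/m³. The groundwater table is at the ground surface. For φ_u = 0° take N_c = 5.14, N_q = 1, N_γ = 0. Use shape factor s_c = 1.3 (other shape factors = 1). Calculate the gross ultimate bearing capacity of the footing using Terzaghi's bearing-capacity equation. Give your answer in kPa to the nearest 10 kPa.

With the water table at the surface the whole profile is submerged: γ' = 17.5 − 9.81 = 7.69 kN/m³, so q = γ'·D_f = 16.149 kPa.
q_ult = c·N_c·s_c + q·N_q
     = 63 × 5.14 × 1.3 + 16.149 × 1
     = 420.97 + 16.149 = 437.12 kPa.

q_ult ≈ 440 kPa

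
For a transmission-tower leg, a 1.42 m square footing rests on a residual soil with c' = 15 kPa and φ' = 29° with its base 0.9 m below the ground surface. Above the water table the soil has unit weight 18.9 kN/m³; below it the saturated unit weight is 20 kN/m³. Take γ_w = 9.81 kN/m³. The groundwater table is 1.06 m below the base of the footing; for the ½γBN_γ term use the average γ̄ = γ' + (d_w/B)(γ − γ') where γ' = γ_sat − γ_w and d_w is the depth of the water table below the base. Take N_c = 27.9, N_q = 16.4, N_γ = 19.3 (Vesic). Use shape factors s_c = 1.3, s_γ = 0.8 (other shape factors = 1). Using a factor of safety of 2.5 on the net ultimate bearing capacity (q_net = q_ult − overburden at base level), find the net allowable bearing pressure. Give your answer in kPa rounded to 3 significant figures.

q = γ·D_f = 18.9 × 0.9 = 17.01 kPa.
γ' = 10.19 kN/m³; averaging over the depth B below the base, γ̄ = γ' + (d_w/B)(γ − γ') = 16.692 kN/m³.
c·N_c·s_c = 15 × 27.9 × 1.3 = 544.05 kPa
q·N_q = 17.01 × 16.4 = 278.96 kPa
0.5·γ·B·N_γ·s_γ = 0.5 × 16.692 × 1.42 × 19.3 × 0.8 = 182.98 kPa
q_ult = 544.05 + 278.96 + 182.98 = 1006 kPa.
q_net = 1006 − 17.01 = 988.99 kPa.
q_all(net) = 988.99 / 2.5 = 395.59 kPa.

q_all(net) ≈ 396 kPa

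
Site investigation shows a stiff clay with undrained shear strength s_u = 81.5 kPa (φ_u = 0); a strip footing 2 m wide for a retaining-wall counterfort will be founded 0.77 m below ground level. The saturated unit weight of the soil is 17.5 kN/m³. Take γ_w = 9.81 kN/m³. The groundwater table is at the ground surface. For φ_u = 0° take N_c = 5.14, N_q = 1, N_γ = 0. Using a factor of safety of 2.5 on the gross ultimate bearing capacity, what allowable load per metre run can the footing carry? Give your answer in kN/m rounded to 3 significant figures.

γ' = 17.5 − 9.81 = 7.69 kN/m³ (submerged throughout). q = 7.69 × 0.77 = 5.9213 kPa.
c·N_c = 81.5 × 5.14 = 418.91 kPa
q·N_q = 5.9213 × 1 = 5.9213 kPa
q_ult = 418.91 + 5.9213 = 424.83 kPa.
Gross allowable pressure q_all = 424.83 / 2.5 = 169.93 kPa.
Allowable wall load = q_all × B = 169.93 × 2 = 339.87 kN per metre run.

≈ 340 kN/m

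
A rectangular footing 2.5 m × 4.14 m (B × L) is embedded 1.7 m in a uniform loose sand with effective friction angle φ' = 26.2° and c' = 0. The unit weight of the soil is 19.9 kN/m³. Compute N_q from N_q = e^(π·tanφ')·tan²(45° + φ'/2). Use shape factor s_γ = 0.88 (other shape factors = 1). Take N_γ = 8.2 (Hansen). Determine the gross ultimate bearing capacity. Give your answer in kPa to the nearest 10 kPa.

tan26.2° = 0.4921, so N_q = e^(π×0.4921)·tan²(58.1°) = 4.692 × 2.581 = 12.11.
Effective surcharge at the founding depth q = γ·D_f = 19.9 × 1.7 = 33.83 kPa.
q_ult = q·N_q + 0.5·γ·B·N_γ·s_γ
     = 33.83 × 12.11 + 0.5 × 19.9 × 2.5 × 8.2 × 0.88
     = 409.69 + 179.5 = 589.19 kPa.

q_ult ≈ 590 kPa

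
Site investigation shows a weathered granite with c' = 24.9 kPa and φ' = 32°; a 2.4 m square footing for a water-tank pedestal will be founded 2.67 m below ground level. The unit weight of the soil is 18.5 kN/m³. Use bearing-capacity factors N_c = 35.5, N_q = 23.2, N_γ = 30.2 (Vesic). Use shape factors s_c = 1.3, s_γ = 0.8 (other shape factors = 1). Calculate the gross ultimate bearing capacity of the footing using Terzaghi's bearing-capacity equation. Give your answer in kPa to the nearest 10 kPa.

q = γ·D_f = 18.5 × 2.67 = 49.395 kPa.
c·N_c·s_c = 24.9 × 35.5 × 1.3 = 1149.1 kPa
q·N_q = 49.395 × 23.2 = 1146 kPa
0.5·γ·B·N_γ·s_γ = 0.5 × 18.5 × 2.4 × 30.2 × 0.8 = 536.35 kPa
q_ult = 1149.1 + 1146 + 536.35 = 2831.5 kPa.

q_ult ≈ 2830 kPa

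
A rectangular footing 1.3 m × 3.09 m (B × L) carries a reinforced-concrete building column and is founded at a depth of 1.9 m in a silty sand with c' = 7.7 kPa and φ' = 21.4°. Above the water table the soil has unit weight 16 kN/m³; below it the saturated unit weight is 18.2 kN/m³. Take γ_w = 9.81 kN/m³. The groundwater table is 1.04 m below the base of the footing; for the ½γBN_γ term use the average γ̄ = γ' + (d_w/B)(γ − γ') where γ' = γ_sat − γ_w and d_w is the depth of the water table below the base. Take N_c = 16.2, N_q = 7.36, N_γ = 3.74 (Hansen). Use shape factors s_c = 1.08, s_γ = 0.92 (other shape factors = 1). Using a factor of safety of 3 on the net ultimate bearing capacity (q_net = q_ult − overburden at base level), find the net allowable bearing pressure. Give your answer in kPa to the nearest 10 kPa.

q_all(net) ≈ 120 kPa

Effective surcharge at the founding depth q = γ·D_f = 16 × 1.9 = 30.4 kPa.
With d_w = 1.04 m < B, γ̄ = 8.39 + (1.04/1.3) × (16 − 8.39) = 14.478 kN/m³.
q_ult = c·N_c·s_c + q·N_q + 0.5·γ·B·N_γ·s_γ
     = 7.7 × 16.2 × 1.08 + 30.4 × 7.36 + 0.5 × 14.478 × 1.3 × 3.74 × 0.92
     = 134.72 + 223.74 + 32.38 = 390.84 kPa.
q_net = 390.84 − 30.4 = 360.44 kPa.
q_all(net) = 360.44 / 3 = 120.15 kPa.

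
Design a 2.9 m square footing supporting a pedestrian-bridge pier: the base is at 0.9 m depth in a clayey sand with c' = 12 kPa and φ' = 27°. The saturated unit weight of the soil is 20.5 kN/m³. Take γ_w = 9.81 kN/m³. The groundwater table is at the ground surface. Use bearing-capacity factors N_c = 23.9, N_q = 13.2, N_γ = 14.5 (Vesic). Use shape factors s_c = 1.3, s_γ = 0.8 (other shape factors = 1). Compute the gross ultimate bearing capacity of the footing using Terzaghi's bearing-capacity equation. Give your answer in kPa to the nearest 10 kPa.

q_ult ≈ 680 kPa

With the water table at the surface the whole profile is submerged: γ' = 20.5 − 9.81 = 10.69 kN/m³, so q = γ'·D_f = 9.621 kPa; the same γ' applies in the ½γBN_γ term.
q_ult = c·N_c·s_c + q·N_q + 0.5·γ·B·N_γ·s_γ
     = 12 × 23.9 × 1.3 + 9.621 × 13.2 + 0.5 × 10.69 × 2.9 × 14.5 × 0.8
     = 372.84 + 127 + 179.81 = 679.64 kPa.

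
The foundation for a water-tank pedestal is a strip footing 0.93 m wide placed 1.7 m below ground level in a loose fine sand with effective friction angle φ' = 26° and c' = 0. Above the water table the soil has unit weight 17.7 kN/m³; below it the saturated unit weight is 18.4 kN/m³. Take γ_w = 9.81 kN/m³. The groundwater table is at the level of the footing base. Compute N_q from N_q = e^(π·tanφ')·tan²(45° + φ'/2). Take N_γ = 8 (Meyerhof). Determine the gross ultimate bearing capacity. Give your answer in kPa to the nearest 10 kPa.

q_ult ≈ 390 kPa

tan26° = 0.4877, so N_q = e^(π×0.4877)·tan²(58°) = 4.629 × 2.561 = 11.85.
Effective surcharge at the founding depth q = γ·D_f = 17.7 × 1.7 = 30.09 kPa.
The water table coincides with the base, so in the self-weight term γ → γ' = 8.59 kN/m³.
q_ult = q·N_q + 0.5·γ·B·N_γ
     = 30.09 × 11.854 + 0.5 × 8.59 × 0.93 × 8
     = 356.69 + 31.955 = 388.65 kPa.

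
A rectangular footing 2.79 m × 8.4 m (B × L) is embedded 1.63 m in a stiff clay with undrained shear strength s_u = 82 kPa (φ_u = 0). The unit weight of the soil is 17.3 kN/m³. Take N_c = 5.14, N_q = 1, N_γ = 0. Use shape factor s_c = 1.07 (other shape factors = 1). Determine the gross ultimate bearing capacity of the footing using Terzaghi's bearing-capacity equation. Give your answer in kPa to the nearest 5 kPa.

q_ult ≈ 480 kPa

q = γ·D_f = 17.3 × 1.63 = 28.199 kPa.
c·N_c·s_c = 82 × 5.14 × 1.07 = 450.98 kPa
q·N_q = 28.199 × 1 = 28.199 kPa
q_ult = 450.98 + 28.199 = 479.18 kPa.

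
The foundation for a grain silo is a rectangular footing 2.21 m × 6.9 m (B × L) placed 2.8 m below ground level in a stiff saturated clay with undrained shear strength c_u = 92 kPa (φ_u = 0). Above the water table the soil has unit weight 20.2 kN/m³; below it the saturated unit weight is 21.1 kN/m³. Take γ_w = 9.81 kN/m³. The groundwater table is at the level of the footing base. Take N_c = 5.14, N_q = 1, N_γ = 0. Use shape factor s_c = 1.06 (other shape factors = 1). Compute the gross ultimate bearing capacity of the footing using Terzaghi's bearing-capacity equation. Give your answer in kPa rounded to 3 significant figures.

q_ult ≈ 558 kPa

q = γ·D_f = 20.2 × 2.8 = 56.56 kPa.
c·N_c·s_c = 92 × 5.14 × 1.06 = 501.25 kPa
q·N_q = 56.56 × 1 = 56.56 kPa
q_ult = 501.25 + 56.56 = 557.81 kPa.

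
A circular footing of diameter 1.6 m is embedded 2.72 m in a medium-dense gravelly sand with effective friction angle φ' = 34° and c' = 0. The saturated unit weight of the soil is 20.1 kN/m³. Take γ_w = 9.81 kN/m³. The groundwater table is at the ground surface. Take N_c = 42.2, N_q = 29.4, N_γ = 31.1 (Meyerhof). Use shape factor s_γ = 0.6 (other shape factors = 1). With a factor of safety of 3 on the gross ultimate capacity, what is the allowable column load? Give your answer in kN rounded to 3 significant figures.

Water table at ground surface, so effective unit weight γ' = 20.1 − 9.81 = 10.29 kN/m³ is used throughout; overburden q = 10.29 × 2.72 = 27.989 kPa; the same γ' applies in the ½γBN_γ term.
Surcharge term q·N_q = 27.989 × 29.4 = 822.87 kPa; self-weight term 0.5·γ·B·N_γ·s_γ = 0.5 × 10.29 × 1.6 × 31.1 × 0.6 = 153.61 kPa.
q_ult = 822.87 + 153.61 = 976.48 kPa.
Gross allowable pressure q_all = 976.48 / 3 = 325.49 kPa.
Footing area = 2.0106 m², so allowable column load = 325.49 × 2.0106 = 654.44 kN.

P_all ≈ 654 kN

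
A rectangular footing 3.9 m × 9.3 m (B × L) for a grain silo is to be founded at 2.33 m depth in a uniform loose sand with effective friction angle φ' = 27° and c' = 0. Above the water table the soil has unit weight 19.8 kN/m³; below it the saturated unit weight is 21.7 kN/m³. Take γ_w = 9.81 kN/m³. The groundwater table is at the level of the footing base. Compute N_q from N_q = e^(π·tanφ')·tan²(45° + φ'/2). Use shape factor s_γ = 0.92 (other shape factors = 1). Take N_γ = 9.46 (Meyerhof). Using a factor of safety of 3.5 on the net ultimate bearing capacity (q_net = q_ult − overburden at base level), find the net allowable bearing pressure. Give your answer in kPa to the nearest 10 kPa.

N_q = e^(π·tan27°)·tan²(58.5°) = 13.2.
Effective surcharge at the founding depth q = γ·D_f = 19.8 × 2.33 = 46.134 kPa.
The water table coincides with the base, so in the self-weight term γ → γ' = 11.89 kN/m³.
q_ult = q·N_q + 0.5·γ·B·N_γ·s_γ
     = 46.134 × 13.199 + 0.5 × 11.89 × 3.9 × 9.46 × 0.92
     = 608.93 + 201.79 = 810.72 kPa.
q_net = 810.72 − 46.134 = 764.58 kPa.
q_all(net) = 764.58 / 3.5 = 218.45 kPa.

q_all(net) ≈ 220 kPa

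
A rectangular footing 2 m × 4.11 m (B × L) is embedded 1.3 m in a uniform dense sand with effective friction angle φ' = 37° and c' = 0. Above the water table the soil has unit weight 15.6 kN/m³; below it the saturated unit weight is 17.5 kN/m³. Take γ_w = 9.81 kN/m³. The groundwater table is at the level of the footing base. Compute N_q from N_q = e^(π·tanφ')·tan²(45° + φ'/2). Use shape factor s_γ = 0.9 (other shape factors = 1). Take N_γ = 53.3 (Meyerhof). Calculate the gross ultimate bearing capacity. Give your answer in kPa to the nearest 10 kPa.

tan37° = 0.7536, so N_q = e^(π×0.7536)·tan²(63.5°) = 10.669 × 4.023 = 42.92.
Overburden at base level: q = 15.6 × 1.3 = 20.28 kPa.
Below the base the soil is submerged, so the ½γBN_γ term uses γ' = 17.5 − 9.81 = 7.69 kN/m³.
Surcharge term q·N_q = 20.28 × 42.92 = 870.42 kPa; self-weight term 0.5·γ·B·N_γ·s_γ = 0.5 × 7.69 × 2 × 53.3 × 0.9 = 368.89 kPa.
q_ult = 870.42 + 368.89 = 1239.3 kPa.

q_ult ≈ 1240 kPa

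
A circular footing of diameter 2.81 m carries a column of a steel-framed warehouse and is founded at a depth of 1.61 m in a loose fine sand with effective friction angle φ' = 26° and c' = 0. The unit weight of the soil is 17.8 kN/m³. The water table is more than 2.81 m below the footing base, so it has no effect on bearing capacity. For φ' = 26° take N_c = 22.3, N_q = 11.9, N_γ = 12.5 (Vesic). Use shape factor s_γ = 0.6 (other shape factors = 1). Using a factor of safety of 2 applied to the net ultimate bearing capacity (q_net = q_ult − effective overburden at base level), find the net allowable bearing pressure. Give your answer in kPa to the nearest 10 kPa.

Overburden at base level: q = 17.8 × 1.61 = 28.658 kPa.
Surcharge term q·N_q = 28.658 × 11.9 = 341.03 kPa; self-weight term 0.5·γ·B·N_γ·s_γ = 0.5 × 17.8 × 2.81 × 12.5 × 0.6 = 187.57 kPa.
q_ult = 341.03 + 187.57 = 528.6 kPa.
Net ultimate: q_net = 528.6 − 28.658 = 499.94 kPa.
q_all(net) = 499.94 / 2 = 249.97 kPa.

q_all(net) ≈ 250 kPa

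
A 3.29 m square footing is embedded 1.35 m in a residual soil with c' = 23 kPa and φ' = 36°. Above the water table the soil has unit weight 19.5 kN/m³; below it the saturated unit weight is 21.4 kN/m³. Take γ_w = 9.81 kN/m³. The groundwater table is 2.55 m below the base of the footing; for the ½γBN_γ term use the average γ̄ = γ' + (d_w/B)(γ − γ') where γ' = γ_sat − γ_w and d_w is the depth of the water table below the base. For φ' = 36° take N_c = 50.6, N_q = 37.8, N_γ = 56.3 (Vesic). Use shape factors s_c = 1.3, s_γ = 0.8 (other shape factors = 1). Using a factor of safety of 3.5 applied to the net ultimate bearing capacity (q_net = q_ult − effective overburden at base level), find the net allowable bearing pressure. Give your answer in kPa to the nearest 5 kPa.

q_all(net) ≈ 1085 kPa

Overburden at base level: q = 19.5 × 1.35 = 26.325 kPa.
The water table is 2.55 m below the base (< B = 3.29 m), so the ½γBN_γ term uses γ̄ = γ' + (d_w/B)(γ − γ') = 11.59 + (2.55/3.29)(19.5 − 11.59) = 17.721 kN/m³.
Cohesion term c·N_c·s_c = 23 × 50.6 × 1.3 = 1512.9 kPa; surcharge term q·N_q = 26.325 × 37.8 = 995.09 kPa; self-weight term 0.5·γ·B·N_γ·s_γ = 0.5 × 17.721 × 3.29 × 56.3 × 0.8 = 1313 kPa.
q_ult = 1512.9 + 995.09 + 1313 = 3821 kPa.
Net ultimate: q_net = 3821 − 26.325 = 3794.7 kPa.
q_all(net) = 3794.7 / 3.5 = 1084.2 kPa.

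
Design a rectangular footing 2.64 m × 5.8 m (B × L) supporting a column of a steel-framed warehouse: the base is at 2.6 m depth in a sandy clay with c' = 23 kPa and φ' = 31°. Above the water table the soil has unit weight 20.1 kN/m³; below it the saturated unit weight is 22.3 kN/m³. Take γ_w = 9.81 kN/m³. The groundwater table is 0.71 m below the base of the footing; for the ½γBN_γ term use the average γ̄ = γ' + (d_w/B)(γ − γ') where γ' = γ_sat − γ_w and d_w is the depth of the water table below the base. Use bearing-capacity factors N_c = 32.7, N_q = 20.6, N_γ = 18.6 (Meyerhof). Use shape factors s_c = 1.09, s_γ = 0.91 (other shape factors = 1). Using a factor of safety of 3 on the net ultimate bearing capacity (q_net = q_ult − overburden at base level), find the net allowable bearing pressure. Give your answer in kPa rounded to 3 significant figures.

q_all(net) ≈ 723 kPa

q = γ·D_f = 20.1 × 2.6 = 52.26 kPa.
γ' = 12.49 kN/m³; averaging over the depth B below the base, γ̄ = γ' + (d_w/B)(γ − γ') = 14.537 kN/m³.
c·N_c·s_c = 23 × 32.7 × 1.09 = 819.79 kPa
q·N_q = 52.26 × 20.6 = 1076.6 kPa
0.5·γ·B·N_γ·s_γ = 0.5 × 14.537 × 2.64 × 18.6 × 0.91 = 324.78 kPa
q_ult = 819.79 + 1076.6 + 324.78 = 2221.1 kPa.
q_net = 2221.1 − 52.26 = 2168.9 kPa.
q_all(net) = 2168.9 / 3 = 722.96 kPa.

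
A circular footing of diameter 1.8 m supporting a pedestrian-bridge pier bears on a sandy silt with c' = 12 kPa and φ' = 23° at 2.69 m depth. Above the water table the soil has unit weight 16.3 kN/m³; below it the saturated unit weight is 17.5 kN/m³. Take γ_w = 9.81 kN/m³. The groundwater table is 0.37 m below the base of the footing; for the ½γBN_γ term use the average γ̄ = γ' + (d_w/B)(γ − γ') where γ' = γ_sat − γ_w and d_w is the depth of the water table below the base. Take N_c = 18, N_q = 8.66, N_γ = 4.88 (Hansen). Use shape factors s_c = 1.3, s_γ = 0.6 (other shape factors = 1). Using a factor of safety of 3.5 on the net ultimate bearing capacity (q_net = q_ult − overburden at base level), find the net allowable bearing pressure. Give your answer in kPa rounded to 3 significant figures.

q_all(net) ≈ 183 kPa

Overburden at base level: q = 16.3 × 2.69 = 43.847 kPa.
The water table is 0.37 m below the base (< B = 1.8 m), so the ½γBN_γ term uses γ̄ = γ' + (d_w/B)(γ − γ') = 7.69 + (0.37/1.8)(16.3 − 7.69) = 9.4598 kN/m³.
Cohesion term c·N_c·s_c = 12 × 18 × 1.3 = 280.8 kPa; surcharge term q·N_q = 43.847 × 8.66 = 379.72 kPa; self-weight term 0.5·γ·B·N_γ·s_γ = 0.5 × 9.4598 × 1.8 × 4.88 × 0.6 = 24.929 kPa.
q_ult = 280.8 + 379.72 + 24.929 = 685.44 kPa.
q_net = 685.44 − 43.847 = 641.6 kPa.
q_all(net) = 641.6 / 3.5 = 183.31 kPa.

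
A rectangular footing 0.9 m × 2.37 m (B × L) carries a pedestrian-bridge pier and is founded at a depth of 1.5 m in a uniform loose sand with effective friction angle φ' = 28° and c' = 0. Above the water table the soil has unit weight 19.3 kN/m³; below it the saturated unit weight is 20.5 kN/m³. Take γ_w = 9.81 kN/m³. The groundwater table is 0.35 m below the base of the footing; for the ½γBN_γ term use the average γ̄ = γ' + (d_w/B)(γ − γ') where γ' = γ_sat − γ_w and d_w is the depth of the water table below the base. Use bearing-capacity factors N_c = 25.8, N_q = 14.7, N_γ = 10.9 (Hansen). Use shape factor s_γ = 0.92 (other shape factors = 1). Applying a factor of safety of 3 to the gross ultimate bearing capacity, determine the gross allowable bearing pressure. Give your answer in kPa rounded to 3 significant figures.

q_all ≈ 163 kPa

Overburden at base level: q = 19.3 × 1.5 = 28.95 kPa.
The water table is 0.35 m below the base (< B = 0.9 m), so the ½γBN_γ term uses γ̄ = γ' + (d_w/B)(γ − γ') = 10.69 + (0.35/0.9)(19.3 − 10.69) = 14.038 kN/m³.
Surcharge term q·N_q = 28.95 × 14.7 = 425.56 kPa; self-weight term 0.5·γ·B·N_γ·s_γ = 0.5 × 14.038 × 0.9 × 10.9 × 0.92 = 63.349 kPa.
q_ult = 425.56 + 63.349 = 488.91 kPa.
q_all = q_ult / FS = 488.91 / 3 = 162.97 kPa.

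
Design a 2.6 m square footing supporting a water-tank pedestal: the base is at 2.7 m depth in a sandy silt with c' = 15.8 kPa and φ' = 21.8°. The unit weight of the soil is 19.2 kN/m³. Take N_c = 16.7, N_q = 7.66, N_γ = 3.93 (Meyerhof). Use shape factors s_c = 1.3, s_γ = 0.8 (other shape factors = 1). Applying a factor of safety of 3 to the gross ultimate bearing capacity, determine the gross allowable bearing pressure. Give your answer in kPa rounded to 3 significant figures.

Overburden at base level: q = 19.2 × 2.7 = 51.84 kPa.
Cohesion term c·N_c·s_c = 15.8 × 16.7 × 1.3 = 343.02 kPa; surcharge term q·N_q = 51.84 × 7.66 = 397.09 kPa; self-weight term 0.5·γ·B·N_γ·s_γ = 0.5 × 19.2 × 2.6 × 3.93 × 0.8 = 78.474 kPa.
q_ult = 343.02 + 397.09 + 78.474 = 818.59 kPa.
q_all = q_ult / FS = 818.59 / 3 = 272.86 kPa.

q_all ≈ 273 kPa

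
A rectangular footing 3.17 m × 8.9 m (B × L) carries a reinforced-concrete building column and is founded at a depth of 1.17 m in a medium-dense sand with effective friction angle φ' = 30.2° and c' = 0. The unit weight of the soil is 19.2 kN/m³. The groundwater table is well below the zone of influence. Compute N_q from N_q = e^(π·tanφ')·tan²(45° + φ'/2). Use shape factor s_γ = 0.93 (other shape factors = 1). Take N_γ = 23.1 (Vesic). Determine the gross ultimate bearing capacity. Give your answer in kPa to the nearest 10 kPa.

tan30.2° = 0.582, so N_q = e^(π×0.582)·tan²(60.1°) = 6.224 × 3.024 = 18.82.
Overburden at base level: q = 19.2 × 1.17 = 22.464 kPa.
Surcharge term q·N_q = 22.464 × 18.824 = 422.86 kPa; self-weight term 0.5·γ·B·N_γ·s_γ = 0.5 × 19.2 × 3.17 × 23.1 × 0.93 = 653.77 kPa.
q_ult = 422.86 + 653.77 = 1076.6 kPa.

q_ult ≈ 1080 kPa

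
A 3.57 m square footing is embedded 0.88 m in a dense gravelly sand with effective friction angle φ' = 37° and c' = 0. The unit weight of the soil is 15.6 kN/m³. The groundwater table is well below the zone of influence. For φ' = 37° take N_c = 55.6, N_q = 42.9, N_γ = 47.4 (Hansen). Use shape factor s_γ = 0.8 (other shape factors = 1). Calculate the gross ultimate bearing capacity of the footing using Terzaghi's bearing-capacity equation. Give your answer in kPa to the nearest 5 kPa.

q = γ·D_f = 15.6 × 0.88 = 13.728 kPa.
q·N_q = 13.728 × 42.9 = 588.93 kPa
0.5·γ·B·N_γ·s_γ = 0.5 × 15.6 × 3.57 × 47.4 × 0.8 = 1055.9 kPa
q_ult = 588.93 + 1055.9 = 1644.9 kPa.

q_ult ≈ 1645 kPa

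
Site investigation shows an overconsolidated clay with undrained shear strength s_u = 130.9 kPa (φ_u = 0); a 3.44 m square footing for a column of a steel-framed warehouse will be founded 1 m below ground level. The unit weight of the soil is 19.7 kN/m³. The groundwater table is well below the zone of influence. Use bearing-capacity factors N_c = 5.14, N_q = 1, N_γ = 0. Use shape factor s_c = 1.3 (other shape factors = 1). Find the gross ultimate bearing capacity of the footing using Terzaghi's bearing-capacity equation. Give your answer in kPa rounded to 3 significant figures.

q_ult ≈ 894 kPa

q = γ·D_f = 19.7 × 1 = 19.7 kPa.
c·N_c·s_c = 130.9 × 5.14 × 1.3 = 874.67 kPa
q·N_q = 19.7 × 1 = 19.7 kPa
q_ult = 874.67 + 19.7 = 894.37 kPa.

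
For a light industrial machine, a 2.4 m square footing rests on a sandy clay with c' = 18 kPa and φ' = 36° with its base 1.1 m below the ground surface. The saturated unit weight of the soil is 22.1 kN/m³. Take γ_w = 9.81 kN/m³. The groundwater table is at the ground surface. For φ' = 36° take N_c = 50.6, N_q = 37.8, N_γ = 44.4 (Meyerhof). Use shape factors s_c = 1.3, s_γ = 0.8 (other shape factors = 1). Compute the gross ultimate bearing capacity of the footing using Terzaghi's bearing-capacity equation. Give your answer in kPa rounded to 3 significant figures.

γ' = 22.1 − 9.81 = 12.29 kN/m³ (submerged throughout). q = 12.29 × 1.1 = 13.519 kPa; the same γ' applies in the ½γBN_γ term.
c·N_c·s_c = 18 × 50.6 × 1.3 = 1184 kPa
q·N_q = 13.519 × 37.8 = 511.02 kPa
0.5·γ·B·N_γ·s_γ = 0.5 × 12.29 × 2.4 × 44.4 × 0.8 = 523.85 kPa
q_ult = 1184 + 511.02 + 523.85 = 2218.9 kPa.

q_ult ≈ 2220 kPa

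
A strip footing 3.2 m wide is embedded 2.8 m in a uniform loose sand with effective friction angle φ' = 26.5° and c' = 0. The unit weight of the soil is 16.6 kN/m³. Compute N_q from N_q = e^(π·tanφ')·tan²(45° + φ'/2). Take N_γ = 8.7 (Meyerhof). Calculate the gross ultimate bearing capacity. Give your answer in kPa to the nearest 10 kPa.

q_ult ≈ 810 kPa

tan26.5° = 0.4986, so N_q = e^(π×0.4986)·tan²(58.25°) = 4.789 × 2.611 = 12.51.
q = γ·D_f = 16.6 × 2.8 = 46.48 kPa.
q·N_q = 46.48 × 12.506 = 581.29 kPa
0.5·γ·B·N_γ = 0.5 × 16.6 × 3.2 × 8.7 = 231.07 kPa
q_ult = 581.29 + 231.07 = 812.36 kPa.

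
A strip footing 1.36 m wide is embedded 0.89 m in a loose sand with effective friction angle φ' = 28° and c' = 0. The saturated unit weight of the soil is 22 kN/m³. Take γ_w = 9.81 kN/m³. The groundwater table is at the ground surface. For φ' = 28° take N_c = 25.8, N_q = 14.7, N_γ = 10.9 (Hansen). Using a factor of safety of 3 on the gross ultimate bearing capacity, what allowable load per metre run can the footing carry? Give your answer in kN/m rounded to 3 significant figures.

With the water table at the surface the whole profile is submerged: γ' = 22 − 9.81 = 12.19 kN/m³, so q = γ'·D_f = 10.849 kPa; the same γ' applies in the ½γBN_γ term.
q_ult = q·N_q + 0.5·γ·B·N_γ
     = 10.849 × 14.7 + 0.5 × 12.19 × 1.36 × 10.9
     = 159.48 + 90.352 = 249.83 kPa.
Gross allowable pressure q_all = 249.83 / 3 = 83.278 kPa.
Allowable wall load = q_all × B = 83.278 × 1.36 = 113.26 kN per metre run.

≈ 113 kN/m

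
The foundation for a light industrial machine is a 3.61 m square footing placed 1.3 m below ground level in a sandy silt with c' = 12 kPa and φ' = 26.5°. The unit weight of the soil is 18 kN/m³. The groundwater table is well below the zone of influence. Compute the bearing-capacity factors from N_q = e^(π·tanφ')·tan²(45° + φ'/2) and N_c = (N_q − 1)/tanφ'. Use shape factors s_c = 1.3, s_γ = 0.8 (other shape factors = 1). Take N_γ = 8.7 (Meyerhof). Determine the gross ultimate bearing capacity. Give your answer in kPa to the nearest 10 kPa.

tan26.5° = 0.4986, so N_q = e^(π×0.4986)·tan²(58.25°) = 4.789 × 2.611 = 12.51.
N_c = (12.51 − 1)/tan26.5° = 23.08.
q = γ·D_f = 18 × 1.3 = 23.4 kPa.
c·N_c·s_c = 12 × 23.078 × 1.3 = 360.02 kPa
q·N_q = 23.4 × 12.506 = 292.65 kPa
0.5·γ·B·N_γ·s_γ = 0.5 × 18 × 3.61 × 8.7 × 0.8 = 226.13 kPa
q_ult = 360.02 + 292.65 + 226.13 = 878.79 kPa.

q_ult ≈ 880 kPa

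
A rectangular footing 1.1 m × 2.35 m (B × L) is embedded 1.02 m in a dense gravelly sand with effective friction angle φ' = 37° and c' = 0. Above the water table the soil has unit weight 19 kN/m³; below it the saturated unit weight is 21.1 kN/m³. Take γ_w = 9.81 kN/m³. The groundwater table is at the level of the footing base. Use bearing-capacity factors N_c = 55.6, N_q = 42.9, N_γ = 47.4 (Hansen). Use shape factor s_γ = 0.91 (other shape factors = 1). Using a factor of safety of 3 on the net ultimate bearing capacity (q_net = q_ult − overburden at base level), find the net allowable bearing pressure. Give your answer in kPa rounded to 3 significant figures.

Effective surcharge at the founding depth q = γ·D_f = 19 × 1.02 = 19.38 kPa.
The water table coincides with the base, so in the self-weight term γ → γ' = 11.29 kN/m³.
q_ult = q·N_q + 0.5·γ·B·N_γ·s_γ
     = 19.38 × 42.9 + 0.5 × 11.29 × 1.1 × 47.4 × 0.91
     = 831.4 + 267.84 = 1099.2 kPa.
q_net = 1099.2 − 19.38 = 1079.9 kPa.
q_all(net) = 1079.9 / 3 = 359.95 kPa.

q_all(net) ≈ 360 kPa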